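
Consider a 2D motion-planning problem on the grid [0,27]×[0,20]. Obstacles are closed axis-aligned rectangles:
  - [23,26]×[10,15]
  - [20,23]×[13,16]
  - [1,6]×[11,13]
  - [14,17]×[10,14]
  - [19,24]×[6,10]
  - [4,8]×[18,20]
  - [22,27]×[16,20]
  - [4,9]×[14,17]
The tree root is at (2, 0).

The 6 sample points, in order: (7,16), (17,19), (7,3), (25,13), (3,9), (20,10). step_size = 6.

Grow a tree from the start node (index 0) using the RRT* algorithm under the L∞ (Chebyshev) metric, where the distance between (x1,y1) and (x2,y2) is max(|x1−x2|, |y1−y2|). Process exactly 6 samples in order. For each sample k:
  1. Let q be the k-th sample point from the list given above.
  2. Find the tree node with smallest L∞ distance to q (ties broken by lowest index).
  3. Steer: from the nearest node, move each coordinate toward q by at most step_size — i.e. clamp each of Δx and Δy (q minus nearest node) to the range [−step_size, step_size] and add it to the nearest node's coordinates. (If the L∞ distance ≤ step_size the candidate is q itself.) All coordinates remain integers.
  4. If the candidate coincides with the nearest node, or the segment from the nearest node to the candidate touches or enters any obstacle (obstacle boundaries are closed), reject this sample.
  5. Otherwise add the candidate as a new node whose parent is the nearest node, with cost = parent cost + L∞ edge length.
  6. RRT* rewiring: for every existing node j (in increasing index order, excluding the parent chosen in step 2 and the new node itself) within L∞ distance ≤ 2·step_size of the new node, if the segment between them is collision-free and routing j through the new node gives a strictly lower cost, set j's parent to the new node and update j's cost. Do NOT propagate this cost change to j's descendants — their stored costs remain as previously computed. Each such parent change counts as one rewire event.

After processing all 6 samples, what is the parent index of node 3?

Parent of node 3: 1

1. q=(7,16) nearest=0 d=16 new=(7,6) → add node 1 parent=0 cost=6
2. q=(17,19) nearest=1 d=13 new=(13,12) → add node 2 parent=1 cost=12
3. q=(7,3) nearest=1 d=3 new=(7,3) → add node 3 parent=1 cost=9
4. q=(25,13) nearest=2 d=12 new=(19,13) → blocked by [14,17]×[10,14], reject
5. q=(3,9) nearest=1 d=4 new=(3,9) → add node 4 parent=1 cost=10
6. q=(20,10) nearest=2 d=7 new=(19,10) → blocked by [14,17]×[10,14], reject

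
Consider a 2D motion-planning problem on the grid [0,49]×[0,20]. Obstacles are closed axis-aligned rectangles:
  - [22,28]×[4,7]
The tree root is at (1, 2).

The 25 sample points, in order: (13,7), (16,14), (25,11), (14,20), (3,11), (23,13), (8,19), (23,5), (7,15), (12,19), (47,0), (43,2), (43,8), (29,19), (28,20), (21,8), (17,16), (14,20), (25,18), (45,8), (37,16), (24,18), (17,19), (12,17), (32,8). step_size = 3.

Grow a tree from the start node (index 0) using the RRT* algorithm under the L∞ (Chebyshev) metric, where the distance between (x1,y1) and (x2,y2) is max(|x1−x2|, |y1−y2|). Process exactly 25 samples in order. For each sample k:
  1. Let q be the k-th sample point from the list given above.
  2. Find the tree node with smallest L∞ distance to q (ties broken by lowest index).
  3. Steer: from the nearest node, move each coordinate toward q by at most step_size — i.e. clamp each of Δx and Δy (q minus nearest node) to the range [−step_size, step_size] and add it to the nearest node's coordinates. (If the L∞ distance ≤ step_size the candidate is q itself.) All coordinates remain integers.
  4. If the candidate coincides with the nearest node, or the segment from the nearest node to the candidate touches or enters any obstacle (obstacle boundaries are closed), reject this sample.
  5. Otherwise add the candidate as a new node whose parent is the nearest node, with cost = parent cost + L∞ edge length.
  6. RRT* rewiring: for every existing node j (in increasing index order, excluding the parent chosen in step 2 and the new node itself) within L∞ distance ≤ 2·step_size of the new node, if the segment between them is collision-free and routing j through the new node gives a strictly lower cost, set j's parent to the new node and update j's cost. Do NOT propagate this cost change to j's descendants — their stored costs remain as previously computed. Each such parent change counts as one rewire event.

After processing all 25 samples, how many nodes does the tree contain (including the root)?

Node count: 24

1. q=(13,7) nearest=0 d=12 new=(4,5) → add node 1 parent=0 cost=3
2. q=(16,14) nearest=1 d=12 new=(7,8) → add node 2 parent=1 cost=6
3. q=(25,11) nearest=2 d=18 new=(10,11) → add node 3 parent=2 cost=9
4. q=(14,20) nearest=3 d=9 new=(13,14) → add node 4 parent=3 cost=12
5. q=(3,11) nearest=2 d=4 new=(4,11) → add node 5 parent=2 cost=9
6. q=(23,13) nearest=4 d=10 new=(16,13) → add node 6 parent=4 cost=15
7. q=(8,19) nearest=4 d=5 new=(10,17) → add node 7 parent=4 cost=15
8. q=(23,5) nearest=6 d=8 new=(19,10) → add node 8 parent=6 cost=18
9. q=(7,15) nearest=7 d=3 new=(7,15) → add node 9 parent=7 cost=18
10. q=(12,19) nearest=7 d=2 new=(12,19) → add node 10 parent=7 cost=17
11. q=(47,0) nearest=8 d=28 new=(22,7) → blocked by [22,28]×[4,7], reject
12. q=(43,2) nearest=8 d=24 new=(22,7) → blocked by [22,28]×[4,7], reject
13. q=(43,8) nearest=8 d=24 new=(22,8) → add node 11 parent=8 cost=21
14. q=(29,19) nearest=8 d=10 new=(22,13) → add node 12 parent=8 cost=21
15. q=(28,20) nearest=12 d=7 new=(25,16) → add node 13 parent=12 cost=24
16. q=(21,8) nearest=11 d=1 new=(21,8) → add node 14 parent=11 cost=22
17. q=(17,16) nearest=6 d=3 new=(17,16) → add node 15 parent=6 cost=18
18. q=(14,20) nearest=10 d=2 new=(14,20) → add node 16 parent=10 cost=19
19. q=(25,18) nearest=13 d=2 new=(25,18) → add node 17 parent=13 cost=26
20. q=(45,8) nearest=13 d=20 new=(28,13) → add node 18 parent=13 cost=27
21. q=(37,16) nearest=18 d=9 new=(31,16) → add node 19 parent=18 cost=30
22. q=(24,18) nearest=17 d=1 new=(24,18) → add node 20 parent=17 cost=27
23. q=(17,19) nearest=15 d=3 new=(17,19) → add node 21 parent=15 cost=21
24. q=(12,17) nearest=7 d=2 new=(12,17) → add node 22 parent=7 cost=17
25. q=(32,8) nearest=18 d=5 new=(31,10) → add node 23 parent=18 cost=30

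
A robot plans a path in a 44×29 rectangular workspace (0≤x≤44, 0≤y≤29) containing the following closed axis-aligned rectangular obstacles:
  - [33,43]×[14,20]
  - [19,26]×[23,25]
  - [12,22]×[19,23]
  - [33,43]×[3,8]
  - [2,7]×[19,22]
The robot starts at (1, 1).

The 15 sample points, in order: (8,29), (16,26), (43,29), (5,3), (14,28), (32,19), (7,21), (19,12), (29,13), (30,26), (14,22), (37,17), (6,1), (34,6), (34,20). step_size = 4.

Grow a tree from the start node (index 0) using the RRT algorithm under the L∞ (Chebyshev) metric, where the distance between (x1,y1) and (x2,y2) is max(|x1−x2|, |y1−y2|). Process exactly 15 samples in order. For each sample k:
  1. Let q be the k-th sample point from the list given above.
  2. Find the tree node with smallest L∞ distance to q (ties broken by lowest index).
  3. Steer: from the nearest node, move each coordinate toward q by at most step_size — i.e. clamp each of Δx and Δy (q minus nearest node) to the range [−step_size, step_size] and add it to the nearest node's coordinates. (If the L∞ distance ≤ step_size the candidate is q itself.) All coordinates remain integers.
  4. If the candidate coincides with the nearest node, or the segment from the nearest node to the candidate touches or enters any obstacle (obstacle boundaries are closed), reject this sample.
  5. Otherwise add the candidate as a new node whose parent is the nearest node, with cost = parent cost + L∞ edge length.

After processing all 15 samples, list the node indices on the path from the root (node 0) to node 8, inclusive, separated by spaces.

Path: 0 1 2 3 5 6 8

1. q=(8,29) nearest=0 d=28 new=(5,5) → add node 1 parent=0 cost=4
2. q=(16,26) nearest=1 d=21 new=(9,9) → add node 2 parent=1 cost=8
3. q=(43,29) nearest=2 d=34 new=(13,13) → add node 3 parent=2 cost=12
4. q=(5,3) nearest=1 d=2 new=(5,3) → add node 4 parent=1 cost=6
5. q=(14,28) nearest=3 d=15 new=(14,17) → add node 5 parent=3 cost=16
6. q=(32,19) nearest=5 d=18 new=(18,19) → blocked by [12,22]×[19,23], reject
7. q=(7,21) nearest=5 d=7 new=(10,21) → blocked by [12,22]×[19,23], reject
8. q=(19,12) nearest=5 d=5 new=(18,13) → add node 6 parent=5 cost=20
9. q=(29,13) nearest=6 d=11 new=(22,13) → add node 7 parent=6 cost=24
10. q=(30,26) nearest=6 d=13 new=(22,17) → add node 8 parent=6 cost=24
11. q=(14,22) nearest=5 d=5 new=(14,21) → blocked by [12,22]×[19,23], reject
12. q=(37,17) nearest=7 d=15 new=(26,17) → add node 9 parent=7 cost=28
13. q=(6,1) nearest=4 d=2 new=(6,1) → add node 10 parent=4 cost=8
14. q=(34,6) nearest=9 d=11 new=(30,13) → add node 11 parent=9 cost=32
15. q=(34,20) nearest=11 d=7 new=(34,17) → blocked by [33,43]×[14,20], reject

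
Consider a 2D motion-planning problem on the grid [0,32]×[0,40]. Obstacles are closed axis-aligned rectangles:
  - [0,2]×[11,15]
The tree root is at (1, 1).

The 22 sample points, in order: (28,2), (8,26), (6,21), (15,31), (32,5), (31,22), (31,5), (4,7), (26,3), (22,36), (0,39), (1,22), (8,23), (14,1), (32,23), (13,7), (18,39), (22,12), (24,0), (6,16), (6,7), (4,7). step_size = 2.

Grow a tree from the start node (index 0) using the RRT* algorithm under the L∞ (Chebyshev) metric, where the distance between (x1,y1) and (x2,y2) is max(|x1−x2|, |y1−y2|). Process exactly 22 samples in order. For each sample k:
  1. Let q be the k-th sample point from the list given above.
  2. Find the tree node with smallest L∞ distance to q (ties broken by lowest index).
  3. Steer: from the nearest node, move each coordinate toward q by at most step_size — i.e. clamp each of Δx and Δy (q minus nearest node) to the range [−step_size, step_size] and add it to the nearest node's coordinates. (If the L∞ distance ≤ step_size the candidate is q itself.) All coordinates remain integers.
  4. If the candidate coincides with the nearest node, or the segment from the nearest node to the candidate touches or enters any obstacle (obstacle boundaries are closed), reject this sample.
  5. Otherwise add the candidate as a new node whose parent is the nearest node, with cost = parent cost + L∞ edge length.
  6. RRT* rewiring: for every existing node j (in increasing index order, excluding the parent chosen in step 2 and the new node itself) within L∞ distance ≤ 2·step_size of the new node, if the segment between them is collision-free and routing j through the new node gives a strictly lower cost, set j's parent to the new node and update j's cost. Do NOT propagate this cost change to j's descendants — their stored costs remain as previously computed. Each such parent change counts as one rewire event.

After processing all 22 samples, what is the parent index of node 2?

1. q=(28,2) nearest=0 d=27 new=(3,2) → add node 1 parent=0 cost=2
2. q=(8,26) nearest=1 d=24 new=(5,4) → add node 2 parent=1 cost=4
3. q=(6,21) nearest=2 d=17 new=(6,6) → add node 3 parent=2 cost=6
4. q=(15,31) nearest=3 d=25 new=(8,8) → add node 4 parent=3 cost=8
5. q=(32,5) nearest=4 d=24 new=(10,6) → add node 5 parent=4 cost=10
6. q=(31,22) nearest=5 d=21 new=(12,8) → add node 6 parent=5 cost=12
7. q=(31,5) nearest=6 d=19 new=(14,6) → add node 7 parent=6 cost=14
8. q=(4,7) nearest=3 d=2 new=(4,7) → add node 8 parent=3 cost=8
9. q=(26,3) nearest=7 d=12 new=(16,4) → add node 9 parent=7 cost=16
10. q=(22,36) nearest=4 d=28 new=(10,10) → add node 10 parent=4 cost=10
11. q=(0,39) nearest=10 d=29 new=(8,12) → add node 11 parent=10 cost=12
12. q=(1,22) nearest=11 d=10 new=(6,14) → add node 12 parent=11 cost=14
13. q=(8,23) nearest=12 d=9 new=(8,16) → add node 13 parent=12 cost=16
14. q=(14,1) nearest=9 d=3 new=(14,2) → add node 14 parent=9 cost=18
15. q=(32,23) nearest=7 d=18 new=(16,8) → add node 15 parent=7 cost=16
16. q=(13,7) nearest=6 d=1 new=(13,7) → add node 16 parent=6 cost=13
17. q=(18,39) nearest=13 d=23 new=(10,18) → add node 17 parent=13 cost=18
18. q=(22,12) nearest=15 d=6 new=(18,10) → add node 18 parent=15 cost=18
19. q=(24,0) nearest=9 d=8 new=(18,2) → add node 19 parent=9 cost=18
20. q=(6,16) nearest=12 d=2 new=(6,16) → add node 20 parent=12 cost=16
21. q=(6,7) nearest=3 d=1 new=(6,7) → add node 21 parent=3 cost=7
22. q=(4,7) nearest=8 d=0 → coincident, reject

Parent of node 2: 1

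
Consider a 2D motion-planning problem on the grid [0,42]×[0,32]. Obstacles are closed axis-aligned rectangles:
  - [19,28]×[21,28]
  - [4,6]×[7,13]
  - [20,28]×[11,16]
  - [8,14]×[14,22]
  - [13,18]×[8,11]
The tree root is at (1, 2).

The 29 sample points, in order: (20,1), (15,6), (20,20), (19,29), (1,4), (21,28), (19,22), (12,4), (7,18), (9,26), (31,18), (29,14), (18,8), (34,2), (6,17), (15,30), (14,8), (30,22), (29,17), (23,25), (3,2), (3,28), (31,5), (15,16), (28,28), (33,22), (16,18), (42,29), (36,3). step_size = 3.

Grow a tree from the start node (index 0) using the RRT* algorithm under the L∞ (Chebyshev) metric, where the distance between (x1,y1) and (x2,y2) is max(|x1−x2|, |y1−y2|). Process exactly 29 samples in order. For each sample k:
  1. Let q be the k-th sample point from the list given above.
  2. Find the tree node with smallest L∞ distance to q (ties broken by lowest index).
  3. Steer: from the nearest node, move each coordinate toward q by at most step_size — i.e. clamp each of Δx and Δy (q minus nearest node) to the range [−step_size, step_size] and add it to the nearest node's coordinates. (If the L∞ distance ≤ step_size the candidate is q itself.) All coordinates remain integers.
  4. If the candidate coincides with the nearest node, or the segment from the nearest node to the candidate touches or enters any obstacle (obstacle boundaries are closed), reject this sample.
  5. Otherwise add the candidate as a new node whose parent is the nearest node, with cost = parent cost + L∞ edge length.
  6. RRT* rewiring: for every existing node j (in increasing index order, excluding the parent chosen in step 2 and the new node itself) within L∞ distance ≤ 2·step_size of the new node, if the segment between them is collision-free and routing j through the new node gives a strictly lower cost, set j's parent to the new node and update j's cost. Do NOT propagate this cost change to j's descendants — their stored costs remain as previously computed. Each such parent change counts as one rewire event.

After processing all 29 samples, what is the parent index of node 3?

1. q=(20,1) nearest=0 d=19 new=(4,1) → add node 1 parent=0 cost=3
2. q=(15,6) nearest=1 d=11 new=(7,4) → add node 2 parent=1 cost=6
3. q=(20,20) nearest=2 d=16 new=(10,7) → add node 3 parent=2 cost=9
4. q=(19,29) nearest=3 d=22 new=(13,10) → blocked by [13,18]×[8,11], reject
5. q=(1,4) nearest=0 d=2 new=(1,4) → add node 4 parent=0 cost=2
6. q=(21,28) nearest=3 d=21 new=(13,10) → blocked by [13,18]×[8,11], reject
7. q=(19,22) nearest=3 d=15 new=(13,10) → blocked by [13,18]×[8,11], reject
8. q=(12,4) nearest=3 d=3 new=(12,4) → add node 5 parent=3 cost=12
9. q=(7,18) nearest=3 d=11 new=(7,10) → add node 6 parent=3 cost=12
10. q=(9,26) nearest=6 d=16 new=(9,13) → add node 7 parent=6 cost=15
11. q=(31,18) nearest=5 d=19 new=(15,7) → add node 8 parent=5 cost=15
12. q=(29,14) nearest=8 d=14 new=(18,10) → blocked by [13,18]×[8,11], reject
13. q=(18,8) nearest=8 d=3 new=(18,8) → blocked by [13,18]×[8,11], reject
14. q=(34,2) nearest=8 d=19 new=(18,4) → add node 9 parent=8 cost=18
15. q=(6,17) nearest=7 d=4 new=(6,16) → blocked by [8,14]×[14,22], reject
16. q=(15,30) nearest=7 d=17 new=(12,16) → blocked by [8,14]×[14,22], reject
17. q=(14,8) nearest=8 d=1 new=(14,8) → blocked by [13,18]×[8,11], reject
18. q=(30,22) nearest=8 d=15 new=(18,10) → blocked by [13,18]×[8,11], reject
19. q=(29,17) nearest=9 d=13 new=(21,7) → add node 10 parent=9 cost=21
20. q=(23,25) nearest=7 d=14 new=(12,16) → blocked by [8,14]×[14,22], reject
21. q=(3,2) nearest=1 d=1 new=(3,2) → add node 11 parent=1 cost=4
22. q=(3,28) nearest=7 d=15 new=(6,16) → blocked by [8,14]×[14,22], reject
23. q=(31,5) nearest=10 d=10 new=(24,5) → add node 12 parent=10 cost=24
24. q=(15,16) nearest=7 d=6 new=(12,16) → blocked by [8,14]×[14,22], reject
25. q=(28,28) nearest=7 d=19 new=(12,16) → blocked by [8,14]×[14,22], reject
26. q=(33,22) nearest=10 d=15 new=(24,10) → add node 13 parent=10 cost=24
27. q=(16,18) nearest=7 d=7 new=(12,16) → blocked by [8,14]×[14,22], reject
28. q=(42,29) nearest=13 d=19 new=(27,13) → blocked by [20,28]×[11,16], reject
29. q=(36,3) nearest=12 d=12 new=(27,3) → add node 14 parent=12 cost=27

Parent of node 3: 2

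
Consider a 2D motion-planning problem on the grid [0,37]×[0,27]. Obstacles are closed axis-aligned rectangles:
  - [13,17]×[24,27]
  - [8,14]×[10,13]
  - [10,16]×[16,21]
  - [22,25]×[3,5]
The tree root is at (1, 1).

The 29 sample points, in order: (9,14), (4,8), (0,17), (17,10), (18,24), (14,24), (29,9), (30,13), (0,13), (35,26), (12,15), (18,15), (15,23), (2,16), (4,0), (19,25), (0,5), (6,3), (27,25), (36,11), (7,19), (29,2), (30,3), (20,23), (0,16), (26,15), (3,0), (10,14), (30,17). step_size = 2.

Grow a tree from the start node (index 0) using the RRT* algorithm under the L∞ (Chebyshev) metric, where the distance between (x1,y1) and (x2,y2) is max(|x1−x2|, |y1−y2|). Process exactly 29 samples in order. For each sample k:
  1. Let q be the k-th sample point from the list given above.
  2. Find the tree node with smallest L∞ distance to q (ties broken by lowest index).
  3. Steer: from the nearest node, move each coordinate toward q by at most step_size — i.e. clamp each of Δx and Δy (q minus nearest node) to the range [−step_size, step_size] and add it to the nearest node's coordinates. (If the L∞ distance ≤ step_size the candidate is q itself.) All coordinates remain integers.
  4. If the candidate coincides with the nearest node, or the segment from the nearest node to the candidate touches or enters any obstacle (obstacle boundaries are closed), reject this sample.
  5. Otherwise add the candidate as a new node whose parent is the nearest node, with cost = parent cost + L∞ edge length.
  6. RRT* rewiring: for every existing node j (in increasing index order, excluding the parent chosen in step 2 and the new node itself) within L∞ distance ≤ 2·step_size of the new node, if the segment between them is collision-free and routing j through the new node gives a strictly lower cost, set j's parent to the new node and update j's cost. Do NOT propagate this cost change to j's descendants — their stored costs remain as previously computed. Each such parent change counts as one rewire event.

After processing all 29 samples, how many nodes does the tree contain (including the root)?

1. q=(9,14) nearest=0 d=13 new=(3,3) → add node 1 parent=0 cost=2
2. q=(4,8) nearest=1 d=5 new=(4,5) → add node 2 parent=1 cost=4
3. q=(0,17) nearest=2 d=12 new=(2,7) → add node 3 parent=2 cost=6
4. q=(17,10) nearest=2 d=13 new=(6,7) → add node 4 parent=2 cost=6
5. q=(18,24) nearest=3 d=17 new=(4,9) → add node 5 parent=3 cost=8
6. q=(14,24) nearest=5 d=15 new=(6,11) → add node 6 parent=5 cost=10
7. q=(29,9) nearest=4 d=23 new=(8,9) → add node 7 parent=4 cost=8
8. q=(30,13) nearest=7 d=22 new=(10,11) → blocked by [8,14]×[10,13], reject
9. q=(0,13) nearest=5 d=4 new=(2,11) → add node 8 parent=5 cost=10
10. q=(35,26) nearest=7 d=27 new=(10,11) → blocked by [8,14]×[10,13], reject
11. q=(12,15) nearest=6 d=6 new=(8,13) → blocked by [8,14]×[10,13], reject
12. q=(18,15) nearest=7 d=10 new=(10,11) → blocked by [8,14]×[10,13], reject
13. q=(15,23) nearest=6 d=12 new=(8,13) → blocked by [8,14]×[10,13], reject
14. q=(2,16) nearest=6 d=5 new=(4,13) → add node 9 parent=6 cost=12
15. q=(4,0) nearest=0 d=3 new=(3,0) → add node 10 parent=0 cost=2
16. q=(19,25) nearest=6 d=14 new=(8,13) → blocked by [8,14]×[10,13], reject
17. q=(0,5) nearest=3 d=2 new=(0,5) → add node 11 parent=3 cost=8
18. q=(6,3) nearest=2 d=2 new=(6,3) → add node 12 parent=2 cost=6
19. q=(27,25) nearest=7 d=19 new=(10,11) → blocked by [8,14]×[10,13], reject
20. q=(36,11) nearest=7 d=28 new=(10,11) → blocked by [8,14]×[10,13], reject
21. q=(7,19) nearest=9 d=6 new=(6,15) → add node 13 parent=9 cost=14
22. q=(29,2) nearest=7 d=21 new=(10,7) → add node 14 parent=7 cost=10
23. q=(30,3) nearest=14 d=20 new=(12,5) → add node 15 parent=14 cost=12
24. q=(20,23) nearest=6 d=14 new=(8,13) → blocked by [8,14]×[10,13], reject
25. q=(0,16) nearest=9 d=4 new=(2,15) → add node 16 parent=9 cost=14
26. q=(26,15) nearest=15 d=14 new=(14,7) → add node 17 parent=15 cost=14
27. q=(3,0) nearest=10 d=0 → coincident, reject
28. q=(10,14) nearest=6 d=4 new=(8,13) → blocked by [8,14]×[10,13], reject
29. q=(30,17) nearest=17 d=16 new=(16,9) → add node 18 parent=17 cost=16

Node count: 19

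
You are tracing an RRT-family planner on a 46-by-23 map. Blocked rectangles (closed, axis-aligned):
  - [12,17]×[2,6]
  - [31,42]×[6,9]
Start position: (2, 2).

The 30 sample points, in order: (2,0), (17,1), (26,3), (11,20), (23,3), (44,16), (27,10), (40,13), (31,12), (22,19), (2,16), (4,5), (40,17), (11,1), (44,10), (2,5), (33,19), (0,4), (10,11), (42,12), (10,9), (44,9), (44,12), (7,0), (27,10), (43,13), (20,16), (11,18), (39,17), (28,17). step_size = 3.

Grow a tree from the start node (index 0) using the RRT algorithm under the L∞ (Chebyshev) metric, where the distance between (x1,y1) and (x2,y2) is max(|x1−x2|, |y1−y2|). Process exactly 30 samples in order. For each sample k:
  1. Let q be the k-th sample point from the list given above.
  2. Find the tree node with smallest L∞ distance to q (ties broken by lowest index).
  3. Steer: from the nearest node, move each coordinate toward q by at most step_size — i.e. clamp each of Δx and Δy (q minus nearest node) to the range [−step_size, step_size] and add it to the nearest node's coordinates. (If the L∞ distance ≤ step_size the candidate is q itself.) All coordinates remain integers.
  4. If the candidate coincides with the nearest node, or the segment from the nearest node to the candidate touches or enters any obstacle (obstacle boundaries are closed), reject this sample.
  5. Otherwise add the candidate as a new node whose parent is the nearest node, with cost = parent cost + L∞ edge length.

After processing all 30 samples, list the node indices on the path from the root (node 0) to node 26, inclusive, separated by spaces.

1. q=(2,0) nearest=0 d=2 new=(2,0) → add node 1 parent=0 cost=2
2. q=(17,1) nearest=0 d=15 new=(5,1) → add node 2 parent=0 cost=3
3. q=(26,3) nearest=2 d=21 new=(8,3) → add node 3 parent=2 cost=6
4. q=(11,20) nearest=3 d=17 new=(11,6) → add node 4 parent=3 cost=9
5. q=(23,3) nearest=4 d=12 new=(14,3) → blocked by [12,17]×[2,6], reject
6. q=(44,16) nearest=4 d=33 new=(14,9) → add node 5 parent=4 cost=12
7. q=(27,10) nearest=5 d=13 new=(17,10) → add node 6 parent=5 cost=15
8. q=(40,13) nearest=6 d=23 new=(20,13) → add node 7 parent=6 cost=18
9. q=(31,12) nearest=7 d=11 new=(23,12) → add node 8 parent=7 cost=21
10. q=(22,19) nearest=7 d=6 new=(22,16) → add node 9 parent=7 cost=21
11. q=(2,16) nearest=4 d=10 new=(8,9) → add node 10 parent=4 cost=12
12. q=(4,5) nearest=0 d=3 new=(4,5) → add node 11 parent=0 cost=3
13. q=(40,17) nearest=8 d=17 new=(26,15) → add node 12 parent=8 cost=24
14. q=(11,1) nearest=3 d=3 new=(11,1) → add node 13 parent=3 cost=9
15. q=(44,10) nearest=12 d=18 new=(29,12) → add node 14 parent=12 cost=27
16. q=(2,5) nearest=11 d=2 new=(2,5) → add node 15 parent=11 cost=5
17. q=(33,19) nearest=12 d=7 new=(29,18) → add node 16 parent=12 cost=27
18. q=(0,4) nearest=0 d=2 new=(0,4) → add node 17 parent=0 cost=2
19. q=(10,11) nearest=10 d=2 new=(10,11) → add node 18 parent=10 cost=14
20. q=(42,12) nearest=14 d=13 new=(32,12) → add node 19 parent=14 cost=30
21. q=(10,9) nearest=10 d=2 new=(10,9) → add node 20 parent=10 cost=14
22. q=(44,9) nearest=19 d=12 new=(35,9) → blocked by [31,42]×[6,9], reject
23. q=(44,12) nearest=19 d=12 new=(35,12) → add node 21 parent=19 cost=33
24. q=(7,0) nearest=2 d=2 new=(7,0) → add node 22 parent=2 cost=5
25. q=(27,10) nearest=14 d=2 new=(27,10) → add node 23 parent=14 cost=29
26. q=(43,13) nearest=21 d=8 new=(38,13) → add node 24 parent=21 cost=36
27. q=(20,16) nearest=9 d=2 new=(20,16) → add node 25 parent=9 cost=23
28. q=(11,18) nearest=18 d=7 new=(11,14) → add node 26 parent=18 cost=17
29. q=(39,17) nearest=24 d=4 new=(39,16) → add node 27 parent=24 cost=39
30. q=(28,17) nearest=16 d=1 new=(28,17) → add node 28 parent=16 cost=28

Path: 0 2 3 4 10 18 26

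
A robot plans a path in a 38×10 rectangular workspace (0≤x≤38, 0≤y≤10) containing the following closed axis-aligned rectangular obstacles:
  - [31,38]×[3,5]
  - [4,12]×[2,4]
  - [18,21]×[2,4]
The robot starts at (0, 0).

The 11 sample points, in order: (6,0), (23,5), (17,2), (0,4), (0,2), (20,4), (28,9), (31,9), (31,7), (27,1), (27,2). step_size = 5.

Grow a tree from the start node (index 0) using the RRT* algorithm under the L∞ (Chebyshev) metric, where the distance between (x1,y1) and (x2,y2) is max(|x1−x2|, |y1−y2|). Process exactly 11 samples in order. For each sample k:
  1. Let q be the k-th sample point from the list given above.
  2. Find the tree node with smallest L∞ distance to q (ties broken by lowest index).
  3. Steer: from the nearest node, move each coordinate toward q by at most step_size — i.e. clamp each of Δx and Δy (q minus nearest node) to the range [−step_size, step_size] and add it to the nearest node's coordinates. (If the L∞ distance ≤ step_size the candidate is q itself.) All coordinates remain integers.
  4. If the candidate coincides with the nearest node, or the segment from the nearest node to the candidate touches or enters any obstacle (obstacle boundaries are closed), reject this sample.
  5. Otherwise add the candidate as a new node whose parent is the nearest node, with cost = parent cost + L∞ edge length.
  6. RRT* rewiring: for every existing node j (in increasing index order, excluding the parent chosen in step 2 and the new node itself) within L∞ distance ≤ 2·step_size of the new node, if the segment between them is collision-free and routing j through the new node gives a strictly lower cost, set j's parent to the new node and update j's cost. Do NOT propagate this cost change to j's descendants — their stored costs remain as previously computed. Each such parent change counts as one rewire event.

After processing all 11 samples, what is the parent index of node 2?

1. q=(6,0) nearest=0 d=6 new=(5,0) → add node 1 parent=0 cost=5
2. q=(23,5) nearest=1 d=18 new=(10,5) → blocked by [4,12]×[2,4], reject
3. q=(17,2) nearest=1 d=12 new=(10,2) → blocked by [4,12]×[2,4], reject
4. q=(0,4) nearest=0 d=4 new=(0,4) → add node 2 parent=0 cost=4
5. q=(0,2) nearest=0 d=2 new=(0,2) → add node 3 parent=0 cost=2
6. q=(20,4) nearest=1 d=15 new=(10,4) → blocked by [4,12]×[2,4], reject
7. q=(28,9) nearest=1 d=23 new=(10,5) → blocked by [4,12]×[2,4], reject
8. q=(31,9) nearest=1 d=26 new=(10,5) → blocked by [4,12]×[2,4], reject
9. q=(31,7) nearest=1 d=26 new=(10,5) → blocked by [4,12]×[2,4], reject
10. q=(27,1) nearest=1 d=22 new=(10,1) → add node 4 parent=1 cost=10
11. q=(27,2) nearest=4 d=17 new=(15,2) → add node 5 parent=4 cost=15

Parent of node 2: 0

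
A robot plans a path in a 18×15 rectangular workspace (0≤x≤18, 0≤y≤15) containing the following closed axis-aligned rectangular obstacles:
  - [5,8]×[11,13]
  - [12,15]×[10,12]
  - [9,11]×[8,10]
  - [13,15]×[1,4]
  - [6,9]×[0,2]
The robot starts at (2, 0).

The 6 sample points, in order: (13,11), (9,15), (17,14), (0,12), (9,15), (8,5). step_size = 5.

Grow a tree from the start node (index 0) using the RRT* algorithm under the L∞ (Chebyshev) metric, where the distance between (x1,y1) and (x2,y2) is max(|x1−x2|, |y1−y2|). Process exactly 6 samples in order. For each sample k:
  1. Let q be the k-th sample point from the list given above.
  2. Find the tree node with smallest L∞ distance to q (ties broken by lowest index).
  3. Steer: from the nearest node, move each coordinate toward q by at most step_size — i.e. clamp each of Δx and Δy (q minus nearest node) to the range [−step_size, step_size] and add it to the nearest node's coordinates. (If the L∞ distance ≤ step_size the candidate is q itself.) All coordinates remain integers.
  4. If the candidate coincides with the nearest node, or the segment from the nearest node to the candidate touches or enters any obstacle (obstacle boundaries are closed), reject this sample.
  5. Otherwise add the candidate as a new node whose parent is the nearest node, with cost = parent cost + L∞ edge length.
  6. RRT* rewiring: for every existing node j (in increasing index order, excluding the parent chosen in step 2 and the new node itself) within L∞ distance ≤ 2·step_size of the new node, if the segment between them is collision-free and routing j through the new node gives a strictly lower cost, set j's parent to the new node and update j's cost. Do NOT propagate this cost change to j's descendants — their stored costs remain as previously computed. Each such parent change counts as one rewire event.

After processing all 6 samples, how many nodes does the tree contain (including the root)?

Node count: 4

1. q=(13,11) nearest=0 d=11 new=(7,5) → add node 1 parent=0 cost=5
2. q=(9,15) nearest=1 d=10 new=(9,10) → blocked by [9,11]×[8,10], reject
3. q=(17,14) nearest=1 d=10 new=(12,10) → blocked by [12,15]×[10,12], reject
4. q=(0,12) nearest=1 d=7 new=(2,10) → add node 2 parent=1 cost=10
5. q=(9,15) nearest=2 d=7 new=(7,15) → blocked by [5,8]×[11,13], reject
6. q=(8,5) nearest=1 d=1 new=(8,5) → add node 3 parent=1 cost=6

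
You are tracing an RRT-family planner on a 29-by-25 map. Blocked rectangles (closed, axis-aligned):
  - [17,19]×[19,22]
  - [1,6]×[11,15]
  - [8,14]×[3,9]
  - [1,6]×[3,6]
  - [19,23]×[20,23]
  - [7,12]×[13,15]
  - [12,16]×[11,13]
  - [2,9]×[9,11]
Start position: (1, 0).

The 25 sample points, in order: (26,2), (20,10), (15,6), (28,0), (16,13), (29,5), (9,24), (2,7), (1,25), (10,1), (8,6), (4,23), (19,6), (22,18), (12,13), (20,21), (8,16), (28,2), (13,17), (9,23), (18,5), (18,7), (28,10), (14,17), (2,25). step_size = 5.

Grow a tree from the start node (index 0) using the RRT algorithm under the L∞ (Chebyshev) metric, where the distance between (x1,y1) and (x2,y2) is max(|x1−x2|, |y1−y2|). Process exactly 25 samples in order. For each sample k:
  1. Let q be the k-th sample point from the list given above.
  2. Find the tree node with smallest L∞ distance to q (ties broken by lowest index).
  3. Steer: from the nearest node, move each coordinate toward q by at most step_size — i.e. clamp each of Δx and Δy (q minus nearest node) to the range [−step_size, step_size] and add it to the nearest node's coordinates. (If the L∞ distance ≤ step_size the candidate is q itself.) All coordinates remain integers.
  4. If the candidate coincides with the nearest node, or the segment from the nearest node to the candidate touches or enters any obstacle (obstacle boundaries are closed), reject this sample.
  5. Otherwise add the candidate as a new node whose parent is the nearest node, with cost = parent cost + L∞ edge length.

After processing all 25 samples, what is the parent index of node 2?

Parent of node 2: 1

1. q=(26,2) nearest=0 d=25 new=(6,2) → add node 1 parent=0 cost=5
2. q=(20,10) nearest=1 d=14 new=(11,7) → blocked by [8,14]×[3,9], reject
3. q=(15,6) nearest=1 d=9 new=(11,6) → blocked by [8,14]×[3,9], reject
4. q=(28,0) nearest=1 d=22 new=(11,0) → add node 2 parent=1 cost=10
5. q=(16,13) nearest=1 d=11 new=(11,7) → blocked by [8,14]×[3,9], reject
6. q=(29,5) nearest=2 d=18 new=(16,5) → blocked by [8,14]×[3,9], reject
7. q=(9,24) nearest=1 d=22 new=(9,7) → blocked by [8,14]×[3,9], reject
8. q=(2,7) nearest=1 d=5 new=(2,7) → blocked by [1,6]×[3,6], reject
9. q=(1,25) nearest=1 d=23 new=(1,7) → blocked by [1,6]×[3,6], reject
10. q=(10,1) nearest=2 d=1 new=(10,1) → add node 3 parent=2 cost=11
11. q=(8,6) nearest=1 d=4 new=(8,6) → blocked by [8,14]×[3,9], reject
12. q=(4,23) nearest=1 d=21 new=(4,7) → blocked by [1,6]×[3,6], reject
13. q=(19,6) nearest=2 d=8 new=(16,5) → blocked by [8,14]×[3,9], reject
14. q=(22,18) nearest=1 d=16 new=(11,7) → blocked by [8,14]×[3,9], reject
15. q=(12,13) nearest=1 d=11 new=(11,7) → blocked by [8,14]×[3,9], reject
16. q=(20,21) nearest=1 d=19 new=(11,7) → blocked by [8,14]×[3,9], reject
17. q=(8,16) nearest=1 d=14 new=(8,7) → blocked by [8,14]×[3,9], reject
18. q=(28,2) nearest=2 d=17 new=(16,2) → add node 4 parent=2 cost=15
19. q=(13,17) nearest=1 d=15 new=(11,7) → blocked by [8,14]×[3,9], reject
20. q=(9,23) nearest=1 d=21 new=(9,7) → blocked by [8,14]×[3,9], reject
21. q=(18,5) nearest=4 d=3 new=(18,5) → add node 5 parent=4 cost=18
22. q=(18,7) nearest=5 d=2 new=(18,7) → add node 6 parent=5 cost=20
23. q=(28,10) nearest=5 d=10 new=(23,10) → add node 7 parent=5 cost=23
24. q=(14,17) nearest=7 d=9 new=(18,15) → add node 8 parent=7 cost=28
25. q=(2,25) nearest=8 d=16 new=(13,20) → add node 9 parent=8 cost=33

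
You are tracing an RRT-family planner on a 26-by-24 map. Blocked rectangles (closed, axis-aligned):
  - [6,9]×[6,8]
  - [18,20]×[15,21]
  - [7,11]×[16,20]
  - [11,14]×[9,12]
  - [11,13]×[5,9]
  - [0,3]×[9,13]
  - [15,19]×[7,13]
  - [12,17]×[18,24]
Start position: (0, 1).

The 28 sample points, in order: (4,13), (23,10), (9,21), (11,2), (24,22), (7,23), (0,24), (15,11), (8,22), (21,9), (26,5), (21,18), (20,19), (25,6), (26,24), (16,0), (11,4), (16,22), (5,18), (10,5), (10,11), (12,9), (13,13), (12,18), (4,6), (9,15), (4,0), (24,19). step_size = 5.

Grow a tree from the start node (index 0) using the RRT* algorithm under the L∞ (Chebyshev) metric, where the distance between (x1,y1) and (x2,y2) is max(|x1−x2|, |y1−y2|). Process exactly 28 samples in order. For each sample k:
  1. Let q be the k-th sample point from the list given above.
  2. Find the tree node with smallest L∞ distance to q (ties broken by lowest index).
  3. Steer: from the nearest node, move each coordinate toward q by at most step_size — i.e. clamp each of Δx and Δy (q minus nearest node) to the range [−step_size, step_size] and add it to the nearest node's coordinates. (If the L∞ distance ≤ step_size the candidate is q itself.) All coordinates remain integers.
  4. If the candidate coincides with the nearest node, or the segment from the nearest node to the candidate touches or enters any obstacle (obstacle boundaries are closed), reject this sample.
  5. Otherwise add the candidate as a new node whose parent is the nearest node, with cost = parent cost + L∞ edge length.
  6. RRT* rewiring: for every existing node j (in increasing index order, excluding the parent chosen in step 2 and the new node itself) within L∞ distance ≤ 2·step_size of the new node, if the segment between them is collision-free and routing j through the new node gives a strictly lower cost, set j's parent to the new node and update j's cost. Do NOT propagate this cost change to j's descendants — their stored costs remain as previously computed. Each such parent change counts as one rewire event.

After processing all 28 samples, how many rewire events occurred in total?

Rewire events: 5

1. q=(4,13) nearest=0 d=12 new=(4,6) → add node 1 parent=0 cost=5
2. q=(23,10) nearest=1 d=19 new=(9,10) → blocked by [6,9]×[6,8], reject
3. q=(9,21) nearest=1 d=15 new=(9,11) → blocked by [6,9]×[6,8], reject
4. q=(11,2) nearest=1 d=7 new=(9,2) → add node 2 parent=1 cost=10
5. q=(24,22) nearest=1 d=20 new=(9,11) → blocked by [6,9]×[6,8], reject
6. q=(7,23) nearest=1 d=17 new=(7,11) → add node 3 parent=1 cost=10
7. q=(0,24) nearest=3 d=13 new=(2,16) → add node 4 parent=3 cost=15
8. q=(15,11) nearest=3 d=8 new=(12,11) → blocked by [11,14]×[9,12], reject
9. q=(8,22) nearest=4 d=6 new=(7,21) → add node 5 parent=4 cost=20
10. q=(21,9) nearest=2 d=12 new=(14,7) → blocked by [11,13]×[5,9], reject
11. q=(26,5) nearest=2 d=17 new=(14,5) → add node 6 parent=2 cost=15
12. q=(21,18) nearest=6 d=13 new=(19,10) → blocked by [15,19]×[7,13], reject
13. q=(20,19) nearest=3 d=13 new=(12,16) → add node 7 parent=3 cost=15
14. q=(25,6) nearest=6 d=11 new=(19,6) → add node 8 parent=6 cost=20
15. q=(26,24) nearest=7 d=14 new=(17,21) → blocked by [12,17]×[18,24], reject
16. q=(16,0) nearest=6 d=5 new=(16,0) → add node 9 parent=6 cost=20
17. q=(11,4) nearest=2 d=2 new=(11,4) → add node 10 parent=2 cost=12; rewire 9→10 (17<20)
18. q=(16,22) nearest=7 d=6 new=(16,21) → blocked by [12,17]×[18,24], reject
19. q=(5,18) nearest=4 d=3 new=(5,18) → add node 11 parent=4 cost=18
20. q=(10,5) nearest=10 d=1 new=(10,5) → add node 12 parent=10 cost=13
21. q=(10,11) nearest=3 d=3 new=(10,11) → add node 13 parent=3 cost=13
22. q=(12,9) nearest=13 d=2 new=(12,9) → blocked by [11,14]×[9,12], reject
23. q=(13,13) nearest=7 d=3 new=(13,13) → add node 14 parent=7 cost=18
24. q=(12,18) nearest=7 d=2 new=(12,18) → blocked by [12,17]×[18,24], reject
25. q=(4,6) nearest=1 d=0 → coincident, reject
26. q=(9,15) nearest=7 d=3 new=(9,15) → add node 15 parent=7 cost=18
27. q=(4,0) nearest=0 d=4 new=(4,0) → add node 16 parent=0 cost=4; rewire 2→16 (9<10); rewire 6→16 (14<15); rewire 10→16 (11<12); rewire 12→16 (10<13)
28. q=(24,19) nearest=14 d=11 new=(18,18) → blocked by [18,20]×[15,21], reject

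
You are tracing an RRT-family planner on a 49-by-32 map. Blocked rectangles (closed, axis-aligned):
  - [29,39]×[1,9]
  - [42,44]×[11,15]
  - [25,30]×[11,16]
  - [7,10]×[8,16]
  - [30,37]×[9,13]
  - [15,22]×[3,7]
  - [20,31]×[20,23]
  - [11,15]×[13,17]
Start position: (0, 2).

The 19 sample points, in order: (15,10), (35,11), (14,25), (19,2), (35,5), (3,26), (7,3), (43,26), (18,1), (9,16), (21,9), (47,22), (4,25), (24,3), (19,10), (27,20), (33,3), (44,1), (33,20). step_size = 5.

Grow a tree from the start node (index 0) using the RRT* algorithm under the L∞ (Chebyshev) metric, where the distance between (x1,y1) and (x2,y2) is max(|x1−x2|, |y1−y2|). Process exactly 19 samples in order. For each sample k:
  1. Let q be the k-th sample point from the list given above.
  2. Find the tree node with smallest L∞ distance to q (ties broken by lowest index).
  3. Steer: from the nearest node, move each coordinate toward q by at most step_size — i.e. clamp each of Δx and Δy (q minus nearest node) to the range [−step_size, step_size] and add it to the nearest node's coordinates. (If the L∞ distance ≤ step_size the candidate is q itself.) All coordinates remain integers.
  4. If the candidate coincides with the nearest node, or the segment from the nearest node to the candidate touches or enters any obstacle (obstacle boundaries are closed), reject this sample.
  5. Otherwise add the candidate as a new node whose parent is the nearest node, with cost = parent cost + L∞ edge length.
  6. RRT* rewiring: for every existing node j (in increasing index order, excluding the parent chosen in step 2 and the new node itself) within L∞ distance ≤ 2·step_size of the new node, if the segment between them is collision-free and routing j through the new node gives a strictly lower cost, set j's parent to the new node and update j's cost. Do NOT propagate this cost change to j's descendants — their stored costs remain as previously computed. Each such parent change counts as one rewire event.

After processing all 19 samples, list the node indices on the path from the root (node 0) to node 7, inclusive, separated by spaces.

Path: 0 1 2 5 7

1. q=(15,10) nearest=0 d=15 new=(5,7) → add node 1 parent=0 cost=5
2. q=(35,11) nearest=1 d=30 new=(10,11) → blocked by [7,10]×[8,16], reject
3. q=(14,25) nearest=1 d=18 new=(10,12) → blocked by [7,10]×[8,16], reject
4. q=(19,2) nearest=1 d=14 new=(10,2) → add node 2 parent=1 cost=10
5. q=(35,5) nearest=2 d=25 new=(15,5) → blocked by [15,22]×[3,7], reject
6. q=(3,26) nearest=1 d=19 new=(3,12) → add node 3 parent=1 cost=10
7. q=(7,3) nearest=2 d=3 new=(7,3) → add node 4 parent=2 cost=13
8. q=(43,26) nearest=2 d=33 new=(15,7) → blocked by [15,22]×[3,7], reject
9. q=(18,1) nearest=2 d=8 new=(15,1) → add node 5 parent=2 cost=15
10. q=(9,16) nearest=3 d=6 new=(8,16) → blocked by [7,10]×[8,16], reject
11. q=(21,9) nearest=5 d=8 new=(20,6) → blocked by [15,22]×[3,7], reject
12. q=(47,22) nearest=5 d=32 new=(20,6) → blocked by [15,22]×[3,7], reject
13. q=(4,25) nearest=3 d=13 new=(4,17) → add node 6 parent=3 cost=15
14. q=(24,3) nearest=5 d=9 new=(20,3) → blocked by [15,22]×[3,7], reject
15. q=(19,10) nearest=2 d=9 new=(15,7) → blocked by [15,22]×[3,7], reject
16. q=(27,20) nearest=2 d=18 new=(15,7) → blocked by [15,22]×[3,7], reject
17. q=(33,3) nearest=5 d=18 new=(20,3) → blocked by [15,22]×[3,7], reject
18. q=(44,1) nearest=5 d=29 new=(20,1) → add node 7 parent=5 cost=20
19. q=(33,20) nearest=5 d=19 new=(20,6) → blocked by [15,22]×[3,7], reject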